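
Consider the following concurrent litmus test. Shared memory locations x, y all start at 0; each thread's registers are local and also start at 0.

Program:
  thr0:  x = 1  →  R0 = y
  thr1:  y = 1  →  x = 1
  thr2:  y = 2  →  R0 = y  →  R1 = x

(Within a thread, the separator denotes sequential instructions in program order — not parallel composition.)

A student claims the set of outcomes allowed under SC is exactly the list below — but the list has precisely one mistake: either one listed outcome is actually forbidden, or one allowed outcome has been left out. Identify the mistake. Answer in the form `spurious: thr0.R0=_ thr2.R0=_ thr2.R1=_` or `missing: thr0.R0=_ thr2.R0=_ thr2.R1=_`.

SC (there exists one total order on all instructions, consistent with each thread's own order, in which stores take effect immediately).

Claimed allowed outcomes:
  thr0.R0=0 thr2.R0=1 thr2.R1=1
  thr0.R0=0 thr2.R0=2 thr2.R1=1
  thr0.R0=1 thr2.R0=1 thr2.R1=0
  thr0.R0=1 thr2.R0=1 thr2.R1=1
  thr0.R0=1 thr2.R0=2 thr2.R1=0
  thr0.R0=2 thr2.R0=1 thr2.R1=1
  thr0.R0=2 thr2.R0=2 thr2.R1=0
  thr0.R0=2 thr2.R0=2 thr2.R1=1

missing: thr0.R0=1 thr2.R0=2 thr2.R1=1

outcome vector order: (thr0.R0,thr2.R0,thr2.R1)
under SC → 011 021 110 111 120 121 211 220 221
SC∖claimed = {121}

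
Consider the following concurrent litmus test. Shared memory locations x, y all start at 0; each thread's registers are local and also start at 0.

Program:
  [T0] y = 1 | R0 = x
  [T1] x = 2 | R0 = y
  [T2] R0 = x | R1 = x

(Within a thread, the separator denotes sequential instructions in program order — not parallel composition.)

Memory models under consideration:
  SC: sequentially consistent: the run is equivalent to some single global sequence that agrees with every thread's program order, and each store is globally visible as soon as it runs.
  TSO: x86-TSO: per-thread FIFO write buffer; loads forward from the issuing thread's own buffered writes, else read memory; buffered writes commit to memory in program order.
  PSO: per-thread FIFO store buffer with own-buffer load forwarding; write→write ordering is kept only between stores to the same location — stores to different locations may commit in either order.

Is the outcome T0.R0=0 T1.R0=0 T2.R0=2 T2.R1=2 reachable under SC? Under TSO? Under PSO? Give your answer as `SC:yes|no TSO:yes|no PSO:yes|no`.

outcome vector order: (T0.R0,T1.R0,T2.R0,T2.R1)
under SC → <0 1 0 0>, <0 1 0 2>, <0 1 2 2>, <2 0 0 0>, <2 0 0 2>, <2 0 2 2>, <2 1 0 0>, <2 1 0 2>, <2 1 2 2>
under TSO → <0 0 0 0>, <0 0 0 2>, <0 0 2 2>, <0 1 0 0>, <0 1 0 2>, <0 1 2 2>, <2 0 0 0>, <2 0 0 2>, <2 0 2 2>, <2 1 0 0>, <2 1 0 2>, <2 1 2 2>
under PSO → <0 0 0 0>, <0 0 0 2>, <0 0 2 2>, <0 1 0 0>, <0 1 0 2>, <0 1 2 2>, <2 0 0 0>, <2 0 0 2>, <2 0 2 2>, <2 1 0 0>, <2 1 0 2>, <2 1 2 2>
target <0 0 2 2> ∈ {TSO,PSO}

SC:no TSO:yes PSO:yes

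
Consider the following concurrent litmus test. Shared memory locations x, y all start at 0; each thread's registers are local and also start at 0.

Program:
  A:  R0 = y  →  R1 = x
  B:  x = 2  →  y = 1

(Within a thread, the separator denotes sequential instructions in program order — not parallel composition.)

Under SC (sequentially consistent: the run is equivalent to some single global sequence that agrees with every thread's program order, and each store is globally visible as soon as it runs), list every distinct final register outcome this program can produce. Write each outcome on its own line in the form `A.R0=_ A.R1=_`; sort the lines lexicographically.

A.R0=0 A.R1=0
A.R0=0 A.R1=2
A.R0=1 A.R1=2

outcome vector order: (A.R0,A.R1)
|SC outcomes| = 3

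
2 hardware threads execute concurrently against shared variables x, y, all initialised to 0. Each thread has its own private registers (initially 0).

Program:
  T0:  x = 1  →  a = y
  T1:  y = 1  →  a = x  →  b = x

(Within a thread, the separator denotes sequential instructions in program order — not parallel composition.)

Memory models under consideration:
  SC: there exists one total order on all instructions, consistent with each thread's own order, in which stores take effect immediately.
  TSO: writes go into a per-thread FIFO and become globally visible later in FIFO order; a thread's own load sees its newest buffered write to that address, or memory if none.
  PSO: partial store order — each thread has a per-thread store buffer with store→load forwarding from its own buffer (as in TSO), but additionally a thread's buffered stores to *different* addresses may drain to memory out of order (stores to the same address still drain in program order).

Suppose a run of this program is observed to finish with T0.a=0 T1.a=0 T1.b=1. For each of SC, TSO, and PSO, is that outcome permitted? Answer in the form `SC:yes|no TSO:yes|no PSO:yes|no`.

outcome vector order: (T0.a,T1.a,T1.b)
[SC] allowed = {(0,1,1); (1,0,0); (1,0,1); (1,1,1)}
[TSO] allowed = {(0,0,0); (0,0,1); (0,1,1); (1,0,0); (1,0,1); (1,1,1)}
[PSO] allowed = {(0,0,0); (0,0,1); (0,1,1); (1,0,0); (1,0,1); (1,1,1)}
target (0,0,1) ∈ {TSO,PSO}

SC:no TSO:yes PSO:yes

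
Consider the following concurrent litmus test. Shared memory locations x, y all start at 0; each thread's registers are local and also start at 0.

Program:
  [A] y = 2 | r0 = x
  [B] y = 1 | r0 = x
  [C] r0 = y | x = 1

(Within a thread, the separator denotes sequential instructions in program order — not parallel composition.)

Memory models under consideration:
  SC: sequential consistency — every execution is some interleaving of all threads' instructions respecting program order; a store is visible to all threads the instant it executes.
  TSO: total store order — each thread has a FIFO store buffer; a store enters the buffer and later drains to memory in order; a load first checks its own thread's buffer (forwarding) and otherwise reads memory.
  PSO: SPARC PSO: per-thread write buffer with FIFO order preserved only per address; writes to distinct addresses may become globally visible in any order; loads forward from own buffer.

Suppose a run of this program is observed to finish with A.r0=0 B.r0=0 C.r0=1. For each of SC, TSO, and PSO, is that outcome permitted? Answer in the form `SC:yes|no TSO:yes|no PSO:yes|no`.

SC:yes TSO:yes PSO:yes

outcome vector order: (A.r0,B.r0,C.r0)
[SC] allowed = {000 001 002 010 011 012 100 101 102 110 111 112}
[TSO] allowed = {000 001 002 010 011 012 100 101 102 110 111 112}
[PSO] allowed = {000 001 002 010 011 012 100 101 102 110 111 112}
target 001 ∈ {SC,TSO,PSO}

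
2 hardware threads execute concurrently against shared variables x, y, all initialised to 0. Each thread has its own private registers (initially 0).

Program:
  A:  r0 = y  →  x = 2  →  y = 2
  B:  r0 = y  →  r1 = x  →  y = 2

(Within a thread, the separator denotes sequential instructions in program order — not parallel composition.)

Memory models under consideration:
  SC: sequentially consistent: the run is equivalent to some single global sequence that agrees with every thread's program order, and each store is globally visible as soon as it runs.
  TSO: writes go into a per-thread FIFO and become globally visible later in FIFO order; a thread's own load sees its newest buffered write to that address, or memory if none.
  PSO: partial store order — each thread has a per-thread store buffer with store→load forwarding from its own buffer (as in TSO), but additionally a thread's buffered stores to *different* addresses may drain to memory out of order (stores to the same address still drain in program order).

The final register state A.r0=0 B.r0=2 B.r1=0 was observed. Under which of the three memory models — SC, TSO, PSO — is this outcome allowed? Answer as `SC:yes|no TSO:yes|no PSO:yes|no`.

outcome vector order: (A.r0,B.r0,B.r1)
SC (4): (0,0,0); (0,0,2); (0,2,2); (2,0,0)
TSO (4): (0,0,0); (0,0,2); (0,2,2); (2,0,0)
PSO (5): (0,0,0); (0,0,2); (0,2,0); (0,2,2); (2,0,0)
target (0,2,0) ∈ {PSO}

SC:no TSO:no PSO:yes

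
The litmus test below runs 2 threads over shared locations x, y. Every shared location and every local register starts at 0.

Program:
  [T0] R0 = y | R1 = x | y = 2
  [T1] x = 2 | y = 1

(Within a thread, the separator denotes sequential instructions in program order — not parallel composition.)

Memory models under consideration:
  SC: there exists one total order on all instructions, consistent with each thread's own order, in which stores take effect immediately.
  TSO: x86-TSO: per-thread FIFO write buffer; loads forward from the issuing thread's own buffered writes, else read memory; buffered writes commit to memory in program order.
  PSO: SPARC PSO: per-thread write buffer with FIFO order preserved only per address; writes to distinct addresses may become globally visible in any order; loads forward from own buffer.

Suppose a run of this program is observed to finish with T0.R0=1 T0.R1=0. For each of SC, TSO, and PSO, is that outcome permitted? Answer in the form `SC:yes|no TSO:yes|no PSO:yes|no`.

outcome vector order: (T0.R0,T0.R1)
[SC] allowed = {0/0, 0/2, 1/2}
[TSO] allowed = {0/0, 0/2, 1/2}
[PSO] allowed = {0/0, 0/2, 1/0, 1/2}
target 1/0 ∈ {PSO}

SC:no TSO:no PSO:yes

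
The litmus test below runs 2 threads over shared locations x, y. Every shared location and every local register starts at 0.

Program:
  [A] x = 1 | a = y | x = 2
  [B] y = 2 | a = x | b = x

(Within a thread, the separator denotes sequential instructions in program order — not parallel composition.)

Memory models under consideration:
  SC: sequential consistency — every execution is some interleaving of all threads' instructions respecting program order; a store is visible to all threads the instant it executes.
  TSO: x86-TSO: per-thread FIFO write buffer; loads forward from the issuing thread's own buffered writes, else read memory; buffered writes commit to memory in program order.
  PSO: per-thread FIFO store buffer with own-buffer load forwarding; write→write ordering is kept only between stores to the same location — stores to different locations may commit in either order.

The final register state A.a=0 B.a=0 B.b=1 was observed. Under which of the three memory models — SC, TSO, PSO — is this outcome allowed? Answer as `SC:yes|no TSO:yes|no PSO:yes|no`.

outcome vector order: (A.a,B.a,B.b)
under SC → 011; 012; 022; 200; 201; 202; 211; 212; 222
under TSO → 000; 001; 002; 011; 012; 022; 200; 201; 202; 211; 212; 222
under PSO → 000; 001; 002; 011; 012; 022; 200; 201; 202; 211; 212; 222
target 001 ∈ {TSO,PSO}

SC:no TSO:yes PSO:yes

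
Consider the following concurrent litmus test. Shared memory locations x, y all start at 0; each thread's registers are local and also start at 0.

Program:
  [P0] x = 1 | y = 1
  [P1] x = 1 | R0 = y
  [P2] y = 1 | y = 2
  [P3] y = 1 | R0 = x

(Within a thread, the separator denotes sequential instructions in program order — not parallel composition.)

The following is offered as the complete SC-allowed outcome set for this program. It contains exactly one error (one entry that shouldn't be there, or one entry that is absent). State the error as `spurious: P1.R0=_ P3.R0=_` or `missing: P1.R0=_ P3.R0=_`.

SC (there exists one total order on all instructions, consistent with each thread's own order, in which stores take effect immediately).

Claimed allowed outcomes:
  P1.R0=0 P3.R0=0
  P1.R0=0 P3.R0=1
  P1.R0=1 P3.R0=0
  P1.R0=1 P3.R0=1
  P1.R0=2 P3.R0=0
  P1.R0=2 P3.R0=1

spurious: P1.R0=0 P3.R0=0

outcome vector order: (P1.R0,P3.R0)
under SC → (0,1) (1,0) (1,1) (2,0) (2,1)
claimed∖SC = {(0,0)}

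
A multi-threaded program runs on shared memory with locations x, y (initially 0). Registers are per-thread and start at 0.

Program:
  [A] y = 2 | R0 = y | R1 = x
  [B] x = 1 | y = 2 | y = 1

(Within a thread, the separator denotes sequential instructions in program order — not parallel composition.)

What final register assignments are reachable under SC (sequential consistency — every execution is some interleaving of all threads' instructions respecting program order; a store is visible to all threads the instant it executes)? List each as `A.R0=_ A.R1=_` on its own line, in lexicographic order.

A.R0=1 A.R1=1
A.R0=2 A.R1=0
A.R0=2 A.R1=1

outcome vector order: (A.R0,A.R1)
|SC outcomes| = 3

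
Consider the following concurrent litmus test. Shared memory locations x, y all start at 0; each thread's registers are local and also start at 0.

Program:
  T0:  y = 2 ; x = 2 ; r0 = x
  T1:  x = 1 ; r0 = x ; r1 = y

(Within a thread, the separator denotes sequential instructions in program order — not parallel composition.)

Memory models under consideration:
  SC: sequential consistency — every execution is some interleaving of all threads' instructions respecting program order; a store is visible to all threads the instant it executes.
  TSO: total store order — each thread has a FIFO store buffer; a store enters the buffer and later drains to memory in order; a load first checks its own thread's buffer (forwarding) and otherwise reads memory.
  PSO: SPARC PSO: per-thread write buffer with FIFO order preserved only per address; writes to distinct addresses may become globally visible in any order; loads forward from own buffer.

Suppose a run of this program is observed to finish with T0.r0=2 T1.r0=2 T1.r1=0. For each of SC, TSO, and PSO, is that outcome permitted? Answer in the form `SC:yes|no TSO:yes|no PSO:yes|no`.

SC:no TSO:no PSO:yes

outcome vector order: (T0.r0,T1.r0,T1.r1)
under SC → (1,1,2), (2,1,0), (2,1,2), (2,2,2)
under TSO → (1,1,0), (1,1,2), (2,1,0), (2,1,2), (2,2,2)
under PSO → (1,1,0), (1,1,2), (2,1,0), (2,1,2), (2,2,0), (2,2,2)
target (2,2,0) ∈ {PSO}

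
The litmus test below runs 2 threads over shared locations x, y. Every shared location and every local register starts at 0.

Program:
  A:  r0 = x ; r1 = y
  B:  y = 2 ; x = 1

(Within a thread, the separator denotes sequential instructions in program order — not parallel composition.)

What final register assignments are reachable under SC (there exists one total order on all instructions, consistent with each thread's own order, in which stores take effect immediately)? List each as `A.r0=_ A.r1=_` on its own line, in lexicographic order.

A.r0=0 A.r1=0
A.r0=0 A.r1=2
A.r0=1 A.r1=2

outcome vector order: (A.r0,A.r1)
|SC outcomes| = 3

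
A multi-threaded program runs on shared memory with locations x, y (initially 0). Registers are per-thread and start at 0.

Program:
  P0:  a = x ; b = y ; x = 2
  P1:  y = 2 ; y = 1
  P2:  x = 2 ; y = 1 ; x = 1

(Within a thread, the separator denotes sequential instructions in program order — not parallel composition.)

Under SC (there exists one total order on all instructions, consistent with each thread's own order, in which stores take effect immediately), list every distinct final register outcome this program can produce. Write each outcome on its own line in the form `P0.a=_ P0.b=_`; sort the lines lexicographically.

outcome vector order: (P0.a,P0.b)
|SC outcomes| = 8

P0.a=0 P0.b=0
P0.a=0 P0.b=1
P0.a=0 P0.b=2
P0.a=1 P0.b=1
P0.a=1 P0.b=2
P0.a=2 P0.b=0
P0.a=2 P0.b=1
P0.a=2 P0.b=2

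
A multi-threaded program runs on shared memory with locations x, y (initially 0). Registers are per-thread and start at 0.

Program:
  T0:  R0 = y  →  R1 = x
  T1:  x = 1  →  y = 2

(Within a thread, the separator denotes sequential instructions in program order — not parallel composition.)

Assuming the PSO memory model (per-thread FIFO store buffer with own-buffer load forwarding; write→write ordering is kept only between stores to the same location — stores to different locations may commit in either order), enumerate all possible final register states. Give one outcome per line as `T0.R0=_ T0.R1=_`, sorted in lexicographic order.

outcome vector order: (T0.R0,T0.R1)
|PSO outcomes| = 4

T0.R0=0 T0.R1=0
T0.R0=0 T0.R1=1
T0.R0=2 T0.R1=0
T0.R0=2 T0.R1=1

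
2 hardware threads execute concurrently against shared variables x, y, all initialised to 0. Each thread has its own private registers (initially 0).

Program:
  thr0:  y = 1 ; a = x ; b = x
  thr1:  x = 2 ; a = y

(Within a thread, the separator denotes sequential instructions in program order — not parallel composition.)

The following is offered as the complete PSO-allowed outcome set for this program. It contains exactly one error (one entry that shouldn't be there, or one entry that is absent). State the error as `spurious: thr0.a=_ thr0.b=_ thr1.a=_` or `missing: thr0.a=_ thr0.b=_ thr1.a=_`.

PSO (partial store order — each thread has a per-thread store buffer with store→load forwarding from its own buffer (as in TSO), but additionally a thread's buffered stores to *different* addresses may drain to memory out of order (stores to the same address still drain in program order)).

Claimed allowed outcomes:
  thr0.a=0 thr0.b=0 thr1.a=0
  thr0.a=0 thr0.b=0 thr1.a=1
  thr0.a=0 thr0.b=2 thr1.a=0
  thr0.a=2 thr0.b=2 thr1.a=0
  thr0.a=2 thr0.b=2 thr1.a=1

missing: thr0.a=0 thr0.b=2 thr1.a=1

outcome vector order: (thr0.a,thr0.b,thr1.a)
[PSO] allowed = {0/0/0; 0/0/1; 0/2/0; 0/2/1; 2/2/0; 2/2/1}
PSO∖claimed = {0/2/1}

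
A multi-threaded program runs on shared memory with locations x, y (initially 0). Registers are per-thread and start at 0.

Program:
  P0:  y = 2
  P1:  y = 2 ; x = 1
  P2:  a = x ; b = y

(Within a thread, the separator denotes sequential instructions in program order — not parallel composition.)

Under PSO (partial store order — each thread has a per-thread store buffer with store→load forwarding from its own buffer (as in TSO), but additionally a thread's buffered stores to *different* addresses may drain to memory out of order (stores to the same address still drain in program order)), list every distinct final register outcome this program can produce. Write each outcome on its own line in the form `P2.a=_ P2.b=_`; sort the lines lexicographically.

outcome vector order: (P2.a,P2.b)
|PSO outcomes| = 4

P2.a=0 P2.b=0
P2.a=0 P2.b=2
P2.a=1 P2.b=0
P2.a=1 P2.b=2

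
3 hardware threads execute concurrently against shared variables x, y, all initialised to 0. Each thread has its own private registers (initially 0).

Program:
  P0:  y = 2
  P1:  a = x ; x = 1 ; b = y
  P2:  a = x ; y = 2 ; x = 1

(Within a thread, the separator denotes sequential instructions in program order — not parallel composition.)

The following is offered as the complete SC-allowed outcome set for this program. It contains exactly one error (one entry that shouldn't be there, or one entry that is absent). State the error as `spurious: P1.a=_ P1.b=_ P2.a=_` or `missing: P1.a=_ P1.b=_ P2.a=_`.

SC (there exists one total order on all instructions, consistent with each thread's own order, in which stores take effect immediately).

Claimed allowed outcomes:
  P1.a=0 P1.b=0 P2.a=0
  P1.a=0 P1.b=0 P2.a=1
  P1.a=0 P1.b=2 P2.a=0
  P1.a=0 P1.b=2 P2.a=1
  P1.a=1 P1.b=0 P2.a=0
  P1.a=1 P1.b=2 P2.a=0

outcome vector order: (P1.a,P1.b,P2.a)
[SC] allowed = {<0 0 0>; <0 0 1>; <0 2 0>; <0 2 1>; <1 2 0>}
claimed∖SC = {<1 0 0>}

spurious: P1.a=1 P1.b=0 P2.a=0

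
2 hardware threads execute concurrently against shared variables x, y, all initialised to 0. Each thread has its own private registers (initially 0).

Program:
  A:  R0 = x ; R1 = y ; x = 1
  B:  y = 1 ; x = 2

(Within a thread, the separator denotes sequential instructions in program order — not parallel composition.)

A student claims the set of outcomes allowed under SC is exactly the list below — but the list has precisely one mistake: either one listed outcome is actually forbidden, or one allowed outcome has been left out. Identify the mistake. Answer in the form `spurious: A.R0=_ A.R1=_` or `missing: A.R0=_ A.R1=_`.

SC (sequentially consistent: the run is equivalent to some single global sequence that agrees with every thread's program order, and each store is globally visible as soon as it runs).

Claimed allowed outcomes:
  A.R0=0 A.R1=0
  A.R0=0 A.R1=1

missing: A.R0=2 A.R1=1

outcome vector order: (A.R0,A.R1)
SC (3): 00, 01, 21
SC∖claimed = {21}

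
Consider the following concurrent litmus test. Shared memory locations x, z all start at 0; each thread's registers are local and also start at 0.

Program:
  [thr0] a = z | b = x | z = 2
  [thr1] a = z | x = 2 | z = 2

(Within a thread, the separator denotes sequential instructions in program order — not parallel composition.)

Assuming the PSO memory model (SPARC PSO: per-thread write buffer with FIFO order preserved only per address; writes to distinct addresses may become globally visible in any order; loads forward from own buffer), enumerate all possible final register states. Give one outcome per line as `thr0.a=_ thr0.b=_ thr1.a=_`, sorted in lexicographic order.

outcome vector order: (thr0.a,thr0.b,thr1.a)
|PSO outcomes| = 5

thr0.a=0 thr0.b=0 thr1.a=0
thr0.a=0 thr0.b=0 thr1.a=2
thr0.a=0 thr0.b=2 thr1.a=0
thr0.a=2 thr0.b=0 thr1.a=0
thr0.a=2 thr0.b=2 thr1.a=0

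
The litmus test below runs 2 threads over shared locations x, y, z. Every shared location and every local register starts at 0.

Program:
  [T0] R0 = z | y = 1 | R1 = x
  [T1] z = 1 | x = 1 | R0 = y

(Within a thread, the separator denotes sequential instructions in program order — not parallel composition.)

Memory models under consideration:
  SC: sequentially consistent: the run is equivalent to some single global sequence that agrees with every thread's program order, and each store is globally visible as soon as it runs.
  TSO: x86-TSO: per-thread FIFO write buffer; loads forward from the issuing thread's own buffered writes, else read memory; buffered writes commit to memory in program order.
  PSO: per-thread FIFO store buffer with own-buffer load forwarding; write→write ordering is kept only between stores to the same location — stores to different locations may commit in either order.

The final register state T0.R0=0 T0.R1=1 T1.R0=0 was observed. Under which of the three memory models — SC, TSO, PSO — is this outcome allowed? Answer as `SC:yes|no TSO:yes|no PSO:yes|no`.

outcome vector order: (T0.R0,T0.R1,T1.R0)
[SC] allowed = {0/0/1 0/1/0 0/1/1 1/0/1 1/1/0 1/1/1}
[TSO] allowed = {0/0/0 0/0/1 0/1/0 0/1/1 1/0/0 1/0/1 1/1/0 1/1/1}
[PSO] allowed = {0/0/0 0/0/1 0/1/0 0/1/1 1/0/0 1/0/1 1/1/0 1/1/1}
target 0/1/0 ∈ {SC,TSO,PSO}

SC:yes TSO:yes PSO:yes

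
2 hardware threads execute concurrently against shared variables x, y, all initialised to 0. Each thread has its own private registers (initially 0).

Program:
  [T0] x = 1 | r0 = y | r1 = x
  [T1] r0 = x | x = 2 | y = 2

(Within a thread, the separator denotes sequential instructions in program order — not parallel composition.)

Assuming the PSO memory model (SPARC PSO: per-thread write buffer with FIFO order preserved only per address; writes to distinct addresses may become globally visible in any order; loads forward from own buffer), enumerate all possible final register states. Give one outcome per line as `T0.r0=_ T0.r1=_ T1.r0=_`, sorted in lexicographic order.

T0.r0=0 T0.r1=1 T1.r0=0
T0.r0=0 T0.r1=1 T1.r0=1
T0.r0=0 T0.r1=2 T1.r0=0
T0.r0=0 T0.r1=2 T1.r0=1
T0.r0=2 T0.r1=1 T1.r0=0
T0.r0=2 T0.r1=1 T1.r0=1
T0.r0=2 T0.r1=2 T1.r0=0
T0.r0=2 T0.r1=2 T1.r0=1

outcome vector order: (T0.r0,T0.r1,T1.r0)
|PSO outcomes| = 8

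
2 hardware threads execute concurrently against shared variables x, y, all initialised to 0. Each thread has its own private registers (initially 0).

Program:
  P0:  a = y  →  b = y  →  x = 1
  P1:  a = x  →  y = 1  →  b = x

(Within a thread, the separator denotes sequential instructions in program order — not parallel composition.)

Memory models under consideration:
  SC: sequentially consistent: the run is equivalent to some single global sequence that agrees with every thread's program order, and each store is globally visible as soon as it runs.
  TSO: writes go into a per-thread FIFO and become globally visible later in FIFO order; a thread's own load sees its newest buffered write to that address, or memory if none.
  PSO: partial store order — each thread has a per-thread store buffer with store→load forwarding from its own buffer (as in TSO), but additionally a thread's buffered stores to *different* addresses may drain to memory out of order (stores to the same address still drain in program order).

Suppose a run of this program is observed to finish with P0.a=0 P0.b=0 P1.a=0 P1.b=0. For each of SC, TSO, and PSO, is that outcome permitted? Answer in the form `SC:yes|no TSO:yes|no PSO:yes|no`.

SC:yes TSO:yes PSO:yes

outcome vector order: (P0.a,P0.b,P1.a,P1.b)
SC (7): (0,0,0,0); (0,0,0,1); (0,0,1,1); (0,1,0,0); (0,1,0,1); (1,1,0,0); (1,1,0,1)
TSO (7): (0,0,0,0); (0,0,0,1); (0,0,1,1); (0,1,0,0); (0,1,0,1); (1,1,0,0); (1,1,0,1)
PSO (7): (0,0,0,0); (0,0,0,1); (0,0,1,1); (0,1,0,0); (0,1,0,1); (1,1,0,0); (1,1,0,1)
target (0,0,0,0) ∈ {SC,TSO,PSO}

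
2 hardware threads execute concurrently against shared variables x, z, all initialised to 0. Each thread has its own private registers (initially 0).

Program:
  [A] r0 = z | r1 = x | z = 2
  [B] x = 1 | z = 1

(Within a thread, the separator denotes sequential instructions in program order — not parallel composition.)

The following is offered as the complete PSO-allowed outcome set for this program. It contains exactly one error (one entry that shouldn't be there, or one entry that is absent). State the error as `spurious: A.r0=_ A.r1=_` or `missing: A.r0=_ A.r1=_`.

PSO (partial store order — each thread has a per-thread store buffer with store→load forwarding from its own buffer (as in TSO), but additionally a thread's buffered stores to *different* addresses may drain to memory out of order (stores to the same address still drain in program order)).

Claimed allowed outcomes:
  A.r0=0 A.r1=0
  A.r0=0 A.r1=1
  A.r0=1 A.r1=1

outcome vector order: (A.r0,A.r1)
PSO: 4 outcomes — {0/0 0/1 1/0 1/1}
PSO∖claimed = {1/0}

missing: A.r0=1 A.r1=0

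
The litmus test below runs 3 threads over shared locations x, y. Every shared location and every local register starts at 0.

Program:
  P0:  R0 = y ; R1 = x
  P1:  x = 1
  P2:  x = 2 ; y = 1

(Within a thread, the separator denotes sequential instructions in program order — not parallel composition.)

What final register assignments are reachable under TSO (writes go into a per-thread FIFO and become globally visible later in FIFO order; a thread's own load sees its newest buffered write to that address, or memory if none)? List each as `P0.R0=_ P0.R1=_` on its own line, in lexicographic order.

outcome vector order: (P0.R0,P0.R1)
|TSO outcomes| = 5

P0.R0=0 P0.R1=0
P0.R0=0 P0.R1=1
P0.R0=0 P0.R1=2
P0.R0=1 P0.R1=1
P0.R0=1 P0.R1=2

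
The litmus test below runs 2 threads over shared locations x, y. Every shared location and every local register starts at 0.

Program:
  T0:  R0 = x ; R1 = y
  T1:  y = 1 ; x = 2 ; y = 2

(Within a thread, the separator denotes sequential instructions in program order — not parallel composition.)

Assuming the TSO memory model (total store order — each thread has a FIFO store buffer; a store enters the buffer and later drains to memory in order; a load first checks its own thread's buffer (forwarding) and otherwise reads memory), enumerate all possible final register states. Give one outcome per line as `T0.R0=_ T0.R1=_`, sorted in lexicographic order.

outcome vector order: (T0.R0,T0.R1)
|TSO outcomes| = 5

T0.R0=0 T0.R1=0
T0.R0=0 T0.R1=1
T0.R0=0 T0.R1=2
T0.R0=2 T0.R1=1
T0.R0=2 T0.R1=2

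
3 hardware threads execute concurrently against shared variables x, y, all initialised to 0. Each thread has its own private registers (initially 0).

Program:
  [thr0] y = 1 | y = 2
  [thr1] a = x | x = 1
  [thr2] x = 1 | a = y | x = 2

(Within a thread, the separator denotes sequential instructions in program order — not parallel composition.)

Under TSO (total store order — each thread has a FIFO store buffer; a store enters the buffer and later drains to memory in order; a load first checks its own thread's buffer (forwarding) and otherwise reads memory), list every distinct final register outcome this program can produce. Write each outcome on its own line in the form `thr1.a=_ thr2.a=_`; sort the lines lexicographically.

thr1.a=0 thr2.a=0
thr1.a=0 thr2.a=1
thr1.a=0 thr2.a=2
thr1.a=1 thr2.a=0
thr1.a=1 thr2.a=1
thr1.a=1 thr2.a=2
thr1.a=2 thr2.a=0
thr1.a=2 thr2.a=1
thr1.a=2 thr2.a=2

outcome vector order: (thr1.a,thr2.a)
|TSO outcomes| = 9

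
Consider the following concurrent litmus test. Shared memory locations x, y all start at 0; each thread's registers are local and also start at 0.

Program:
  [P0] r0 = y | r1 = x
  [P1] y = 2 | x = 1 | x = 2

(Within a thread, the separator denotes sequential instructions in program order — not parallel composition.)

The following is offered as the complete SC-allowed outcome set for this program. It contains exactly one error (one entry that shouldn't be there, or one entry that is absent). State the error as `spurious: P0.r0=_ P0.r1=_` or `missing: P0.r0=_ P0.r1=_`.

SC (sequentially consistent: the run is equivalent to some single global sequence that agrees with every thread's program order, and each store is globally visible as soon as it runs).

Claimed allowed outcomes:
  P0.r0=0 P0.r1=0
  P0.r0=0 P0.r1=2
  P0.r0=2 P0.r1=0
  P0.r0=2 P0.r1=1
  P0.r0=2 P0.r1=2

outcome vector order: (P0.r0,P0.r1)
[SC] allowed = {00; 01; 02; 20; 21; 22}
SC∖claimed = {01}

missing: P0.r0=0 P0.r1=1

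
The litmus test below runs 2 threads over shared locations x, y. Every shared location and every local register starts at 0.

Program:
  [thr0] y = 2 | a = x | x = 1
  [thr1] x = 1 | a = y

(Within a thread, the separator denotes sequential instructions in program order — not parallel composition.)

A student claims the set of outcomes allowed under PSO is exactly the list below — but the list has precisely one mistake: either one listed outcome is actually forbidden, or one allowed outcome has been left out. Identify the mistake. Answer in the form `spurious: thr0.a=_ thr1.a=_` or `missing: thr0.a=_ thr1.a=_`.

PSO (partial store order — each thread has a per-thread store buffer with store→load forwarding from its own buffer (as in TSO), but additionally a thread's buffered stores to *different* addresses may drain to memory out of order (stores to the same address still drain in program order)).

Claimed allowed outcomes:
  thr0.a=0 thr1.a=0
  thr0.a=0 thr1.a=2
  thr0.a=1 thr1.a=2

outcome vector order: (thr0.a,thr1.a)
PSO: 4 outcomes — {(0,0); (0,2); (1,0); (1,2)}
PSO∖claimed = {(1,0)}

missing: thr0.a=1 thr1.a=0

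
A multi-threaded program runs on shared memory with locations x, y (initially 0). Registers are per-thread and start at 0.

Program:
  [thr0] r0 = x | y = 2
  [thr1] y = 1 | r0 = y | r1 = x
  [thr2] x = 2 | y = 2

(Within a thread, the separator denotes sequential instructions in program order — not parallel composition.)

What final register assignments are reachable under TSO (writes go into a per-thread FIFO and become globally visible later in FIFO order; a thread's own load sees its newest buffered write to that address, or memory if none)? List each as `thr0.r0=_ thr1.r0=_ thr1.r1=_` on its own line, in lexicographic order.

outcome vector order: (thr0.r0,thr1.r0,thr1.r1)
|TSO outcomes| = 7

thr0.r0=0 thr1.r0=1 thr1.r1=0
thr0.r0=0 thr1.r0=1 thr1.r1=2
thr0.r0=0 thr1.r0=2 thr1.r1=0
thr0.r0=0 thr1.r0=2 thr1.r1=2
thr0.r0=2 thr1.r0=1 thr1.r1=0
thr0.r0=2 thr1.r0=1 thr1.r1=2
thr0.r0=2 thr1.r0=2 thr1.r1=2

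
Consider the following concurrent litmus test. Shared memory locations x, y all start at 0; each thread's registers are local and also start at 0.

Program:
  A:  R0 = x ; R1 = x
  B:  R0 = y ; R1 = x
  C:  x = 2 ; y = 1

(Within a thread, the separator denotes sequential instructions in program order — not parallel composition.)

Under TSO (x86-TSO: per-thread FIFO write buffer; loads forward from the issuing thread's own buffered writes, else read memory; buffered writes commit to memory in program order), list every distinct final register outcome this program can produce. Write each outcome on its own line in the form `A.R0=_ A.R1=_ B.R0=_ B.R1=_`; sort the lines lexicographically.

outcome vector order: (A.R0,A.R1,B.R0,B.R1)
|TSO outcomes| = 9

A.R0=0 A.R1=0 B.R0=0 B.R1=0
A.R0=0 A.R1=0 B.R0=0 B.R1=2
A.R0=0 A.R1=0 B.R0=1 B.R1=2
A.R0=0 A.R1=2 B.R0=0 B.R1=0
A.R0=0 A.R1=2 B.R0=0 B.R1=2
A.R0=0 A.R1=2 B.R0=1 B.R1=2
A.R0=2 A.R1=2 B.R0=0 B.R1=0
A.R0=2 A.R1=2 B.R0=0 B.R1=2
A.R0=2 A.R1=2 B.R0=1 B.R1=2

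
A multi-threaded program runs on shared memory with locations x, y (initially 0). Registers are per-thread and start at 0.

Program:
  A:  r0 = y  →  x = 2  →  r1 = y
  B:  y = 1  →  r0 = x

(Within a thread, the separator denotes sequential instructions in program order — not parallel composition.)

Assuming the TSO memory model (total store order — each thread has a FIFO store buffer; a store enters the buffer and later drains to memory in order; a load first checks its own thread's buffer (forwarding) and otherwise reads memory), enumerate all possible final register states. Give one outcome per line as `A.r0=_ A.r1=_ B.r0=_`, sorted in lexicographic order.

A.r0=0 A.r1=0 B.r0=0
A.r0=0 A.r1=0 B.r0=2
A.r0=0 A.r1=1 B.r0=0
A.r0=0 A.r1=1 B.r0=2
A.r0=1 A.r1=1 B.r0=0
A.r0=1 A.r1=1 B.r0=2

outcome vector order: (A.r0,A.r1,B.r0)
|TSO outcomes| = 6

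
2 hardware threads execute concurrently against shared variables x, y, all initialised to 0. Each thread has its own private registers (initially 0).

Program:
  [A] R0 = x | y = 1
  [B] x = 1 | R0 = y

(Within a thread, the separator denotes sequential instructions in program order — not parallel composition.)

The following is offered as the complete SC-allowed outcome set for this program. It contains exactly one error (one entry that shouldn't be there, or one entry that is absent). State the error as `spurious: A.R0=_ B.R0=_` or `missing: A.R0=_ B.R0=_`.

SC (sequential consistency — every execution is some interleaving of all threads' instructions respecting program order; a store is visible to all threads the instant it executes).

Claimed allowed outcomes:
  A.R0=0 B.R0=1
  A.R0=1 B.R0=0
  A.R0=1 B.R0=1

outcome vector order: (A.R0,B.R0)
SC: 4 outcomes — {<0 0>; <0 1>; <1 0>; <1 1>}
SC∖claimed = {<0 0>}

missing: A.R0=0 B.R0=0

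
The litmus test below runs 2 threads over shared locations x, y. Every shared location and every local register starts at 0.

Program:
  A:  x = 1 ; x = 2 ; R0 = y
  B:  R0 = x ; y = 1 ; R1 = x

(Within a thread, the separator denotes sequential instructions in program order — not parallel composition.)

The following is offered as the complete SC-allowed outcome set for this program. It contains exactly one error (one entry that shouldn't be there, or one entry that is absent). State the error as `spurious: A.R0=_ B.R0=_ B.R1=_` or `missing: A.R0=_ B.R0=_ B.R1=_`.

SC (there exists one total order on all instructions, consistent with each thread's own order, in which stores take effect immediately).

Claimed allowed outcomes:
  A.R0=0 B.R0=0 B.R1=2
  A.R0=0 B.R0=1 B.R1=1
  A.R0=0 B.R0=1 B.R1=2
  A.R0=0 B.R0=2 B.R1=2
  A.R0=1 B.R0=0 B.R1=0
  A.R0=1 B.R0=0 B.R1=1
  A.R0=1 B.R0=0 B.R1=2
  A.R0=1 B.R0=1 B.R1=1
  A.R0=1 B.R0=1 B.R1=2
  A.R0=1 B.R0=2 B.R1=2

outcome vector order: (A.R0,B.R0,B.R1)
[SC] allowed = {(0,0,2), (0,1,2), (0,2,2), (1,0,0), (1,0,1), (1,0,2), (1,1,1), (1,1,2), (1,2,2)}
claimed∖SC = {(0,1,1)}

spurious: A.R0=0 B.R0=1 B.R1=1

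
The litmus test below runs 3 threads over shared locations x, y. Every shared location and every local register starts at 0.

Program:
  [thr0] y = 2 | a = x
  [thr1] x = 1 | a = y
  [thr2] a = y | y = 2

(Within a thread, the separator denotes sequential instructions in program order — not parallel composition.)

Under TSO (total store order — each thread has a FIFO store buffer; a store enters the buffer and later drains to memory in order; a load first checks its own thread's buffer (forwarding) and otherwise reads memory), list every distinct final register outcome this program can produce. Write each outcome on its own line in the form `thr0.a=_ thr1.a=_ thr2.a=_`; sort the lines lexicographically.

thr0.a=0 thr1.a=0 thr2.a=0
thr0.a=0 thr1.a=0 thr2.a=2
thr0.a=0 thr1.a=2 thr2.a=0
thr0.a=0 thr1.a=2 thr2.a=2
thr0.a=1 thr1.a=0 thr2.a=0
thr0.a=1 thr1.a=0 thr2.a=2
thr0.a=1 thr1.a=2 thr2.a=0
thr0.a=1 thr1.a=2 thr2.a=2

outcome vector order: (thr0.a,thr1.a,thr2.a)
|TSO outcomes| = 8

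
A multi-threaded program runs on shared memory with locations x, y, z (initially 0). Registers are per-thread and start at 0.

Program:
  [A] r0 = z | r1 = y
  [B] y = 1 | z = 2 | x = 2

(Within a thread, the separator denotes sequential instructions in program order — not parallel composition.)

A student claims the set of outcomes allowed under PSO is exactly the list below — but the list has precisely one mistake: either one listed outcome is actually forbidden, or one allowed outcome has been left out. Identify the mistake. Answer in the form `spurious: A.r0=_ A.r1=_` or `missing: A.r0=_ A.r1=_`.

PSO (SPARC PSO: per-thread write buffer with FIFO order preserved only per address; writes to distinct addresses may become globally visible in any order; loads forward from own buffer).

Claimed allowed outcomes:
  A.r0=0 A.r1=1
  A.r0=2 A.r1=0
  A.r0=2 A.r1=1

outcome vector order: (A.r0,A.r1)
PSO: 4 outcomes — {0/0; 0/1; 2/0; 2/1}
PSO∖claimed = {0/0}

missing: A.r0=0 A.r1=0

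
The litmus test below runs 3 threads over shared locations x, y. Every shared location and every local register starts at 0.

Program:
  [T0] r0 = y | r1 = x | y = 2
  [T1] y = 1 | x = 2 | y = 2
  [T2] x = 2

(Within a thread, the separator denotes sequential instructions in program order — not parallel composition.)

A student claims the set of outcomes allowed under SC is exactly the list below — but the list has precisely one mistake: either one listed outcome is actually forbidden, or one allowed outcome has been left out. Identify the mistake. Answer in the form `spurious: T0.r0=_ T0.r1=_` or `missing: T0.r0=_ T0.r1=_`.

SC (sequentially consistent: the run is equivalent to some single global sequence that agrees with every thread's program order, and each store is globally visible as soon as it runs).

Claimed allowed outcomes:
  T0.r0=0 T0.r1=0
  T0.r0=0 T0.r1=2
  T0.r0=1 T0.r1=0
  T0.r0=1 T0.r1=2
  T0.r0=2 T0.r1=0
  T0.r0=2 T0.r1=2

spurious: T0.r0=2 T0.r1=0

outcome vector order: (T0.r0,T0.r1)
SC: 5 outcomes — {(0,0); (0,2); (1,0); (1,2); (2,2)}
claimed∖SC = {(2,0)}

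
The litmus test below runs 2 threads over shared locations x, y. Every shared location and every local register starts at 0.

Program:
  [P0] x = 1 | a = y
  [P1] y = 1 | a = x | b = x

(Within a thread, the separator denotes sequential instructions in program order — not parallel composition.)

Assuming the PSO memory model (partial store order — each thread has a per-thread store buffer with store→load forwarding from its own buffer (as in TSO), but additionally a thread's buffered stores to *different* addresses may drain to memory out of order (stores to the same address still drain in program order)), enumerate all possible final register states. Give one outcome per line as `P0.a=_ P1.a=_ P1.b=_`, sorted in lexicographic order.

outcome vector order: (P0.a,P1.a,P1.b)
|PSO outcomes| = 6

P0.a=0 P1.a=0 P1.b=0
P0.a=0 P1.a=0 P1.b=1
P0.a=0 P1.a=1 P1.b=1
P0.a=1 P1.a=0 P1.b=0
P0.a=1 P1.a=0 P1.b=1
P0.a=1 P1.a=1 P1.b=1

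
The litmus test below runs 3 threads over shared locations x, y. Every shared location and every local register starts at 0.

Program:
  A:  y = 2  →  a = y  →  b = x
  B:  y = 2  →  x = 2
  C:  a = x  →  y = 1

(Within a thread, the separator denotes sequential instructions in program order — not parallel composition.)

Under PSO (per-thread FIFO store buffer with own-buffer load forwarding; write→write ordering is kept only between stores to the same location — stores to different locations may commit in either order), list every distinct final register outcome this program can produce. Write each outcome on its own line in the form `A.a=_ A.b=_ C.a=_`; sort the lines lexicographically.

A.a=1 A.b=0 C.a=0
A.a=1 A.b=2 C.a=0
A.a=1 A.b=2 C.a=2
A.a=2 A.b=0 C.a=0
A.a=2 A.b=0 C.a=2
A.a=2 A.b=2 C.a=0
A.a=2 A.b=2 C.a=2

outcome vector order: (A.a,A.b,C.a)
|PSO outcomes| = 7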